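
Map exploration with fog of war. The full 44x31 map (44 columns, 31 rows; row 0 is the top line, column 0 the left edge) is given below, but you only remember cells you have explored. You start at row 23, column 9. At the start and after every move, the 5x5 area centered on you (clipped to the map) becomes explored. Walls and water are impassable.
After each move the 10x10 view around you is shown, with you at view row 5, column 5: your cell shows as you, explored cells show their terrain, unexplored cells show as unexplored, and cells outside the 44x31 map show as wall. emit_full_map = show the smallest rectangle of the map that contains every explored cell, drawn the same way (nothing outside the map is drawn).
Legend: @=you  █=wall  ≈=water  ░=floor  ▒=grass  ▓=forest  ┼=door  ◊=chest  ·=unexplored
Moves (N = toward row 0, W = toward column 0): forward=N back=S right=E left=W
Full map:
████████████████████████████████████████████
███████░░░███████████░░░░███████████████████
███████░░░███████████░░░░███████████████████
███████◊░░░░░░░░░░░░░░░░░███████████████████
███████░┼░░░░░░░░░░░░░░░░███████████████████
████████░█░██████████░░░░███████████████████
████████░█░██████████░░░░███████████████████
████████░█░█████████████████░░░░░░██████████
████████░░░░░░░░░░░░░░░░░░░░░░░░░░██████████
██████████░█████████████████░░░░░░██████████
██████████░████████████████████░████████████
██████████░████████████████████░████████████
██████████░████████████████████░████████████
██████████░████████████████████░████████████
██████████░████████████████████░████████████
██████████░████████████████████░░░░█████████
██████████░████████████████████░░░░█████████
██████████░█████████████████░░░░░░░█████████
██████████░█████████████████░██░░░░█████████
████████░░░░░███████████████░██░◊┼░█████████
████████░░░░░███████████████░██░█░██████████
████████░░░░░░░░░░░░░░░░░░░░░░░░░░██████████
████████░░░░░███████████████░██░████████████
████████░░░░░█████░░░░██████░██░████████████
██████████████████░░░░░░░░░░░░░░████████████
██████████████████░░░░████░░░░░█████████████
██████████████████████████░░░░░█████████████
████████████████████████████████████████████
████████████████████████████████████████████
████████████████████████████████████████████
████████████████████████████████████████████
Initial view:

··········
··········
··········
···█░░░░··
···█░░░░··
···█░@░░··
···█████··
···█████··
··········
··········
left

··········
··········
··········
···██░░░░·
···██░░░░·
···██@░░░·
···██████·
···██████·
··········
··········

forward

··········
··········
··········
···██░░░··
···██░░░░·
···██@░░░·
···██░░░░·
···██████·
···██████·
··········

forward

··········
··········
··········
···██░░░··
···██░░░··
···██@░░░·
···██░░░░·
···██░░░░·
···██████·
···██████·

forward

··········
··········
··········
···████░··
···██░░░··
···██@░░··
···██░░░░·
···██░░░░·
···██░░░░·
···██████·

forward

··········
··········
··········
···████░··
···████░··
···██@░░··
···██░░░··
···██░░░░·
···██░░░░·
···██░░░░·

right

··········
··········
··········
··████░█··
··████░█··
··██░@░░··
··██░░░░··
··██░░░░··
··██░░░░··
··██░░░░··

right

··········
··········
··········
·████░██··
·████░██··
·██░░@░░··
·██░░░░░··
·██░░░░░··
·██░░░░···
·██░░░░···

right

··········
··········
··········
████░███··
████░███··
██░░░@░█··
██░░░░░█··
██░░░░░░··
██░░░░····
██░░░░····

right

··········
··········
··········
███░████··
███░████··
█░░░░@██··
█░░░░░██··
█░░░░░░░··
█░░░░·····
█░░░░·····

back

··········
··········
███░████··
███░████··
█░░░░░██··
█░░░░@██··
█░░░░░░░··
█░░░░░██··
█░░░░·····
█████·····

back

··········
███░████··
███░████··
█░░░░░██··
█░░░░░██··
█░░░░@░░··
█░░░░░██··
█░░░░░██··
█████·····
█████·····

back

███░████··
███░████··
█░░░░░██··
█░░░░░██··
█░░░░░░░··
█░░░░@██··
█░░░░░██··
████████··
█████·····
··········

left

████░████·
████░████·
██░░░░░██·
██░░░░░██·
██░░░░░░░·
██░░░@░██·
██░░░░░██·
█████████·
██████····
··········

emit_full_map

████░████
████░████
██░░░░░██
██░░░░░██
██░░░░░░░
██░░░@░██
██░░░░░██
█████████
██████···

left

·████░████
·████░████
·██░░░░░██
·██░░░░░██
·██░░░░░░░
·██░░@░░██
·██░░░░░██
·█████████
·██████···
··········

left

··████░███
··████░███
··██░░░░░█
··██░░░░░█
··██░░░░░░
··██░@░░░█
··██░░░░░█
··████████
··██████··
··········

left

···████░██
···████░██
···██░░░░░
···██░░░░░
···██░░░░░
···██@░░░░
···██░░░░░
···███████
···██████·
··········

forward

··········
···████░██
···████░██
···██░░░░░
···██░░░░░
···██@░░░░
···██░░░░░
···██░░░░░
···███████
···██████·

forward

··········
··········
···████░██
···████░██
···██░░░░░
···██@░░░░
···██░░░░░
···██░░░░░
···██░░░░░
···███████

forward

··········
··········
··········
···████░██
···████░██
···██@░░░░
···██░░░░░
···██░░░░░
···██░░░░░
···██░░░░░

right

··········
··········
··········
··████░███
··████░███
··██░@░░░█
··██░░░░░█
··██░░░░░░
··██░░░░░█
··██░░░░░█

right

··········
··········
··········
·████░████
·████░████
·██░░@░░██
·██░░░░░██
·██░░░░░░░
·██░░░░░██
·██░░░░░██

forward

··········
··········
··········
···██░██··
·████░████
·████@████
·██░░░░░██
·██░░░░░██
·██░░░░░░░
·██░░░░░██

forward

··········
··········
··········
···██░██··
···██░██··
·████@████
·████░████
·██░░░░░██
·██░░░░░██
·██░░░░░░░

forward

··········
··········
··········
···██░██··
···██░██··
···██@██··
·████░████
·████░████
·██░░░░░██
·██░░░░░██

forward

··········
··········
··········
···██░██··
···██░██··
···██@██··
···██░██··
·████░████
·████░████
·██░░░░░██

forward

··········
··········
··········
···██░██··
···██░██··
···██@██··
···██░██··
···██░██··
·████░████
·████░████

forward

··········
··········
··········
···██░██··
···██░██··
···██@██··
···██░██··
···██░██··
···██░██··
·████░████

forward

··········
··········
··········
···██░██··
···██░██··
···██@██··
···██░██··
···██░██··
···██░██··
···██░██··

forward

··········
··········
··········
···██░██··
···██░██··
···██@██··
···██░██··
···██░██··
···██░██··
···██░██··

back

··········
··········
···██░██··
···██░██··
···██░██··
···██@██··
···██░██··
···██░██··
···██░██··
···██░██··

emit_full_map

··██░██··
··██░██··
··██░██··
··██@██··
··██░██··
··██░██··
··██░██··
··██░██··
████░████
████░████
██░░░░░██
██░░░░░██
██░░░░░░░
██░░░░░██
██░░░░░██
█████████
██████···


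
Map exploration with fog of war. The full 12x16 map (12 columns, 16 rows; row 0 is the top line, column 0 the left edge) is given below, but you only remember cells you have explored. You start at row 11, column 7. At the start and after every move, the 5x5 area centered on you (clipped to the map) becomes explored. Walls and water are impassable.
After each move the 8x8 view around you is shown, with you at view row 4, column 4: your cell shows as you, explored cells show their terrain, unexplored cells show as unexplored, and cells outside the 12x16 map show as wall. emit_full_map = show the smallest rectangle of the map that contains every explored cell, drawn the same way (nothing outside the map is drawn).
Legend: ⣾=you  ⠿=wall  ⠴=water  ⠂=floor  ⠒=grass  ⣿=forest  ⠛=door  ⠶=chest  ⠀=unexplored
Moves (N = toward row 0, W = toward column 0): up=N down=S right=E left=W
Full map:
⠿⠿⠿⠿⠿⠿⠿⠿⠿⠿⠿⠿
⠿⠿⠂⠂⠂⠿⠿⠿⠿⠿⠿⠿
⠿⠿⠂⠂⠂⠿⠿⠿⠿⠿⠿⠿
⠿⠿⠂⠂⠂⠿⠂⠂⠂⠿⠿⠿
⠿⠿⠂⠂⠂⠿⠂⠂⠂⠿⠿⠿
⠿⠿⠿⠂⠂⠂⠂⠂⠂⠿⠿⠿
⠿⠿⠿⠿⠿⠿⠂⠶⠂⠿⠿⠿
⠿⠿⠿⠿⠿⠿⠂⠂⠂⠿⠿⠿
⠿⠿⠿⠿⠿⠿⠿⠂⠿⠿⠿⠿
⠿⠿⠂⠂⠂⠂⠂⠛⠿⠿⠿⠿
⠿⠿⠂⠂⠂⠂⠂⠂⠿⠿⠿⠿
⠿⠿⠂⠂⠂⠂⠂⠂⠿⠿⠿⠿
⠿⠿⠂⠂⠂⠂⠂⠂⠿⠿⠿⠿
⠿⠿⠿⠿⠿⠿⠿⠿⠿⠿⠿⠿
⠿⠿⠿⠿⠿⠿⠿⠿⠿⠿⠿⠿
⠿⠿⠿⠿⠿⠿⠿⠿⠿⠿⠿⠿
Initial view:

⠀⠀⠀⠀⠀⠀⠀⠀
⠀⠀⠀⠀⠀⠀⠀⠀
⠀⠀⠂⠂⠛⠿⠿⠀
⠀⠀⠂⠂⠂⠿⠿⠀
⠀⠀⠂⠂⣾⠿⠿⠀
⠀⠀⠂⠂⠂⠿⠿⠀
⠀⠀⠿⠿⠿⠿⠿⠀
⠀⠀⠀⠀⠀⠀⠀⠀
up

⠀⠀⠀⠀⠀⠀⠀⠀
⠀⠀⠀⠀⠀⠀⠀⠀
⠀⠀⠿⠿⠂⠿⠿⠀
⠀⠀⠂⠂⠛⠿⠿⠀
⠀⠀⠂⠂⣾⠿⠿⠀
⠀⠀⠂⠂⠂⠿⠿⠀
⠀⠀⠂⠂⠂⠿⠿⠀
⠀⠀⠿⠿⠿⠿⠿⠀

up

⠀⠀⠀⠀⠀⠀⠀⠀
⠀⠀⠀⠀⠀⠀⠀⠀
⠀⠀⠿⠂⠂⠂⠿⠀
⠀⠀⠿⠿⠂⠿⠿⠀
⠀⠀⠂⠂⣾⠿⠿⠀
⠀⠀⠂⠂⠂⠿⠿⠀
⠀⠀⠂⠂⠂⠿⠿⠀
⠀⠀⠂⠂⠂⠿⠿⠀

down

⠀⠀⠀⠀⠀⠀⠀⠀
⠀⠀⠿⠂⠂⠂⠿⠀
⠀⠀⠿⠿⠂⠿⠿⠀
⠀⠀⠂⠂⠛⠿⠿⠀
⠀⠀⠂⠂⣾⠿⠿⠀
⠀⠀⠂⠂⠂⠿⠿⠀
⠀⠀⠂⠂⠂⠿⠿⠀
⠀⠀⠿⠿⠿⠿⠿⠀

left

⠀⠀⠀⠀⠀⠀⠀⠀
⠀⠀⠀⠿⠂⠂⠂⠿
⠀⠀⠿⠿⠿⠂⠿⠿
⠀⠀⠂⠂⠂⠛⠿⠿
⠀⠀⠂⠂⣾⠂⠿⠿
⠀⠀⠂⠂⠂⠂⠿⠿
⠀⠀⠂⠂⠂⠂⠿⠿
⠀⠀⠀⠿⠿⠿⠿⠿

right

⠀⠀⠀⠀⠀⠀⠀⠀
⠀⠀⠿⠂⠂⠂⠿⠀
⠀⠿⠿⠿⠂⠿⠿⠀
⠀⠂⠂⠂⠛⠿⠿⠀
⠀⠂⠂⠂⣾⠿⠿⠀
⠀⠂⠂⠂⠂⠿⠿⠀
⠀⠂⠂⠂⠂⠿⠿⠀
⠀⠀⠿⠿⠿⠿⠿⠀

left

⠀⠀⠀⠀⠀⠀⠀⠀
⠀⠀⠀⠿⠂⠂⠂⠿
⠀⠀⠿⠿⠿⠂⠿⠿
⠀⠀⠂⠂⠂⠛⠿⠿
⠀⠀⠂⠂⣾⠂⠿⠿
⠀⠀⠂⠂⠂⠂⠿⠿
⠀⠀⠂⠂⠂⠂⠿⠿
⠀⠀⠀⠿⠿⠿⠿⠿

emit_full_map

⠀⠿⠂⠂⠂⠿
⠿⠿⠿⠂⠿⠿
⠂⠂⠂⠛⠿⠿
⠂⠂⣾⠂⠿⠿
⠂⠂⠂⠂⠿⠿
⠂⠂⠂⠂⠿⠿
⠀⠿⠿⠿⠿⠿

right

⠀⠀⠀⠀⠀⠀⠀⠀
⠀⠀⠿⠂⠂⠂⠿⠀
⠀⠿⠿⠿⠂⠿⠿⠀
⠀⠂⠂⠂⠛⠿⠿⠀
⠀⠂⠂⠂⣾⠿⠿⠀
⠀⠂⠂⠂⠂⠿⠿⠀
⠀⠂⠂⠂⠂⠿⠿⠀
⠀⠀⠿⠿⠿⠿⠿⠀

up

⠀⠀⠀⠀⠀⠀⠀⠀
⠀⠀⠀⠀⠀⠀⠀⠀
⠀⠀⠿⠂⠂⠂⠿⠀
⠀⠿⠿⠿⠂⠿⠿⠀
⠀⠂⠂⠂⣾⠿⠿⠀
⠀⠂⠂⠂⠂⠿⠿⠀
⠀⠂⠂⠂⠂⠿⠿⠀
⠀⠂⠂⠂⠂⠿⠿⠀

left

⠀⠀⠀⠀⠀⠀⠀⠀
⠀⠀⠀⠀⠀⠀⠀⠀
⠀⠀⠿⠿⠂⠂⠂⠿
⠀⠀⠿⠿⠿⠂⠿⠿
⠀⠀⠂⠂⣾⠛⠿⠿
⠀⠀⠂⠂⠂⠂⠿⠿
⠀⠀⠂⠂⠂⠂⠿⠿
⠀⠀⠂⠂⠂⠂⠿⠿

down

⠀⠀⠀⠀⠀⠀⠀⠀
⠀⠀⠿⠿⠂⠂⠂⠿
⠀⠀⠿⠿⠿⠂⠿⠿
⠀⠀⠂⠂⠂⠛⠿⠿
⠀⠀⠂⠂⣾⠂⠿⠿
⠀⠀⠂⠂⠂⠂⠿⠿
⠀⠀⠂⠂⠂⠂⠿⠿
⠀⠀⠀⠿⠿⠿⠿⠿

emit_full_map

⠿⠿⠂⠂⠂⠿
⠿⠿⠿⠂⠿⠿
⠂⠂⠂⠛⠿⠿
⠂⠂⣾⠂⠿⠿
⠂⠂⠂⠂⠿⠿
⠂⠂⠂⠂⠿⠿
⠀⠿⠿⠿⠿⠿

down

⠀⠀⠿⠿⠂⠂⠂⠿
⠀⠀⠿⠿⠿⠂⠿⠿
⠀⠀⠂⠂⠂⠛⠿⠿
⠀⠀⠂⠂⠂⠂⠿⠿
⠀⠀⠂⠂⣾⠂⠿⠿
⠀⠀⠂⠂⠂⠂⠿⠿
⠀⠀⠿⠿⠿⠿⠿⠿
⠀⠀⠀⠀⠀⠀⠀⠀

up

⠀⠀⠀⠀⠀⠀⠀⠀
⠀⠀⠿⠿⠂⠂⠂⠿
⠀⠀⠿⠿⠿⠂⠿⠿
⠀⠀⠂⠂⠂⠛⠿⠿
⠀⠀⠂⠂⣾⠂⠿⠿
⠀⠀⠂⠂⠂⠂⠿⠿
⠀⠀⠂⠂⠂⠂⠿⠿
⠀⠀⠿⠿⠿⠿⠿⠿

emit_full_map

⠿⠿⠂⠂⠂⠿
⠿⠿⠿⠂⠿⠿
⠂⠂⠂⠛⠿⠿
⠂⠂⣾⠂⠿⠿
⠂⠂⠂⠂⠿⠿
⠂⠂⠂⠂⠿⠿
⠿⠿⠿⠿⠿⠿


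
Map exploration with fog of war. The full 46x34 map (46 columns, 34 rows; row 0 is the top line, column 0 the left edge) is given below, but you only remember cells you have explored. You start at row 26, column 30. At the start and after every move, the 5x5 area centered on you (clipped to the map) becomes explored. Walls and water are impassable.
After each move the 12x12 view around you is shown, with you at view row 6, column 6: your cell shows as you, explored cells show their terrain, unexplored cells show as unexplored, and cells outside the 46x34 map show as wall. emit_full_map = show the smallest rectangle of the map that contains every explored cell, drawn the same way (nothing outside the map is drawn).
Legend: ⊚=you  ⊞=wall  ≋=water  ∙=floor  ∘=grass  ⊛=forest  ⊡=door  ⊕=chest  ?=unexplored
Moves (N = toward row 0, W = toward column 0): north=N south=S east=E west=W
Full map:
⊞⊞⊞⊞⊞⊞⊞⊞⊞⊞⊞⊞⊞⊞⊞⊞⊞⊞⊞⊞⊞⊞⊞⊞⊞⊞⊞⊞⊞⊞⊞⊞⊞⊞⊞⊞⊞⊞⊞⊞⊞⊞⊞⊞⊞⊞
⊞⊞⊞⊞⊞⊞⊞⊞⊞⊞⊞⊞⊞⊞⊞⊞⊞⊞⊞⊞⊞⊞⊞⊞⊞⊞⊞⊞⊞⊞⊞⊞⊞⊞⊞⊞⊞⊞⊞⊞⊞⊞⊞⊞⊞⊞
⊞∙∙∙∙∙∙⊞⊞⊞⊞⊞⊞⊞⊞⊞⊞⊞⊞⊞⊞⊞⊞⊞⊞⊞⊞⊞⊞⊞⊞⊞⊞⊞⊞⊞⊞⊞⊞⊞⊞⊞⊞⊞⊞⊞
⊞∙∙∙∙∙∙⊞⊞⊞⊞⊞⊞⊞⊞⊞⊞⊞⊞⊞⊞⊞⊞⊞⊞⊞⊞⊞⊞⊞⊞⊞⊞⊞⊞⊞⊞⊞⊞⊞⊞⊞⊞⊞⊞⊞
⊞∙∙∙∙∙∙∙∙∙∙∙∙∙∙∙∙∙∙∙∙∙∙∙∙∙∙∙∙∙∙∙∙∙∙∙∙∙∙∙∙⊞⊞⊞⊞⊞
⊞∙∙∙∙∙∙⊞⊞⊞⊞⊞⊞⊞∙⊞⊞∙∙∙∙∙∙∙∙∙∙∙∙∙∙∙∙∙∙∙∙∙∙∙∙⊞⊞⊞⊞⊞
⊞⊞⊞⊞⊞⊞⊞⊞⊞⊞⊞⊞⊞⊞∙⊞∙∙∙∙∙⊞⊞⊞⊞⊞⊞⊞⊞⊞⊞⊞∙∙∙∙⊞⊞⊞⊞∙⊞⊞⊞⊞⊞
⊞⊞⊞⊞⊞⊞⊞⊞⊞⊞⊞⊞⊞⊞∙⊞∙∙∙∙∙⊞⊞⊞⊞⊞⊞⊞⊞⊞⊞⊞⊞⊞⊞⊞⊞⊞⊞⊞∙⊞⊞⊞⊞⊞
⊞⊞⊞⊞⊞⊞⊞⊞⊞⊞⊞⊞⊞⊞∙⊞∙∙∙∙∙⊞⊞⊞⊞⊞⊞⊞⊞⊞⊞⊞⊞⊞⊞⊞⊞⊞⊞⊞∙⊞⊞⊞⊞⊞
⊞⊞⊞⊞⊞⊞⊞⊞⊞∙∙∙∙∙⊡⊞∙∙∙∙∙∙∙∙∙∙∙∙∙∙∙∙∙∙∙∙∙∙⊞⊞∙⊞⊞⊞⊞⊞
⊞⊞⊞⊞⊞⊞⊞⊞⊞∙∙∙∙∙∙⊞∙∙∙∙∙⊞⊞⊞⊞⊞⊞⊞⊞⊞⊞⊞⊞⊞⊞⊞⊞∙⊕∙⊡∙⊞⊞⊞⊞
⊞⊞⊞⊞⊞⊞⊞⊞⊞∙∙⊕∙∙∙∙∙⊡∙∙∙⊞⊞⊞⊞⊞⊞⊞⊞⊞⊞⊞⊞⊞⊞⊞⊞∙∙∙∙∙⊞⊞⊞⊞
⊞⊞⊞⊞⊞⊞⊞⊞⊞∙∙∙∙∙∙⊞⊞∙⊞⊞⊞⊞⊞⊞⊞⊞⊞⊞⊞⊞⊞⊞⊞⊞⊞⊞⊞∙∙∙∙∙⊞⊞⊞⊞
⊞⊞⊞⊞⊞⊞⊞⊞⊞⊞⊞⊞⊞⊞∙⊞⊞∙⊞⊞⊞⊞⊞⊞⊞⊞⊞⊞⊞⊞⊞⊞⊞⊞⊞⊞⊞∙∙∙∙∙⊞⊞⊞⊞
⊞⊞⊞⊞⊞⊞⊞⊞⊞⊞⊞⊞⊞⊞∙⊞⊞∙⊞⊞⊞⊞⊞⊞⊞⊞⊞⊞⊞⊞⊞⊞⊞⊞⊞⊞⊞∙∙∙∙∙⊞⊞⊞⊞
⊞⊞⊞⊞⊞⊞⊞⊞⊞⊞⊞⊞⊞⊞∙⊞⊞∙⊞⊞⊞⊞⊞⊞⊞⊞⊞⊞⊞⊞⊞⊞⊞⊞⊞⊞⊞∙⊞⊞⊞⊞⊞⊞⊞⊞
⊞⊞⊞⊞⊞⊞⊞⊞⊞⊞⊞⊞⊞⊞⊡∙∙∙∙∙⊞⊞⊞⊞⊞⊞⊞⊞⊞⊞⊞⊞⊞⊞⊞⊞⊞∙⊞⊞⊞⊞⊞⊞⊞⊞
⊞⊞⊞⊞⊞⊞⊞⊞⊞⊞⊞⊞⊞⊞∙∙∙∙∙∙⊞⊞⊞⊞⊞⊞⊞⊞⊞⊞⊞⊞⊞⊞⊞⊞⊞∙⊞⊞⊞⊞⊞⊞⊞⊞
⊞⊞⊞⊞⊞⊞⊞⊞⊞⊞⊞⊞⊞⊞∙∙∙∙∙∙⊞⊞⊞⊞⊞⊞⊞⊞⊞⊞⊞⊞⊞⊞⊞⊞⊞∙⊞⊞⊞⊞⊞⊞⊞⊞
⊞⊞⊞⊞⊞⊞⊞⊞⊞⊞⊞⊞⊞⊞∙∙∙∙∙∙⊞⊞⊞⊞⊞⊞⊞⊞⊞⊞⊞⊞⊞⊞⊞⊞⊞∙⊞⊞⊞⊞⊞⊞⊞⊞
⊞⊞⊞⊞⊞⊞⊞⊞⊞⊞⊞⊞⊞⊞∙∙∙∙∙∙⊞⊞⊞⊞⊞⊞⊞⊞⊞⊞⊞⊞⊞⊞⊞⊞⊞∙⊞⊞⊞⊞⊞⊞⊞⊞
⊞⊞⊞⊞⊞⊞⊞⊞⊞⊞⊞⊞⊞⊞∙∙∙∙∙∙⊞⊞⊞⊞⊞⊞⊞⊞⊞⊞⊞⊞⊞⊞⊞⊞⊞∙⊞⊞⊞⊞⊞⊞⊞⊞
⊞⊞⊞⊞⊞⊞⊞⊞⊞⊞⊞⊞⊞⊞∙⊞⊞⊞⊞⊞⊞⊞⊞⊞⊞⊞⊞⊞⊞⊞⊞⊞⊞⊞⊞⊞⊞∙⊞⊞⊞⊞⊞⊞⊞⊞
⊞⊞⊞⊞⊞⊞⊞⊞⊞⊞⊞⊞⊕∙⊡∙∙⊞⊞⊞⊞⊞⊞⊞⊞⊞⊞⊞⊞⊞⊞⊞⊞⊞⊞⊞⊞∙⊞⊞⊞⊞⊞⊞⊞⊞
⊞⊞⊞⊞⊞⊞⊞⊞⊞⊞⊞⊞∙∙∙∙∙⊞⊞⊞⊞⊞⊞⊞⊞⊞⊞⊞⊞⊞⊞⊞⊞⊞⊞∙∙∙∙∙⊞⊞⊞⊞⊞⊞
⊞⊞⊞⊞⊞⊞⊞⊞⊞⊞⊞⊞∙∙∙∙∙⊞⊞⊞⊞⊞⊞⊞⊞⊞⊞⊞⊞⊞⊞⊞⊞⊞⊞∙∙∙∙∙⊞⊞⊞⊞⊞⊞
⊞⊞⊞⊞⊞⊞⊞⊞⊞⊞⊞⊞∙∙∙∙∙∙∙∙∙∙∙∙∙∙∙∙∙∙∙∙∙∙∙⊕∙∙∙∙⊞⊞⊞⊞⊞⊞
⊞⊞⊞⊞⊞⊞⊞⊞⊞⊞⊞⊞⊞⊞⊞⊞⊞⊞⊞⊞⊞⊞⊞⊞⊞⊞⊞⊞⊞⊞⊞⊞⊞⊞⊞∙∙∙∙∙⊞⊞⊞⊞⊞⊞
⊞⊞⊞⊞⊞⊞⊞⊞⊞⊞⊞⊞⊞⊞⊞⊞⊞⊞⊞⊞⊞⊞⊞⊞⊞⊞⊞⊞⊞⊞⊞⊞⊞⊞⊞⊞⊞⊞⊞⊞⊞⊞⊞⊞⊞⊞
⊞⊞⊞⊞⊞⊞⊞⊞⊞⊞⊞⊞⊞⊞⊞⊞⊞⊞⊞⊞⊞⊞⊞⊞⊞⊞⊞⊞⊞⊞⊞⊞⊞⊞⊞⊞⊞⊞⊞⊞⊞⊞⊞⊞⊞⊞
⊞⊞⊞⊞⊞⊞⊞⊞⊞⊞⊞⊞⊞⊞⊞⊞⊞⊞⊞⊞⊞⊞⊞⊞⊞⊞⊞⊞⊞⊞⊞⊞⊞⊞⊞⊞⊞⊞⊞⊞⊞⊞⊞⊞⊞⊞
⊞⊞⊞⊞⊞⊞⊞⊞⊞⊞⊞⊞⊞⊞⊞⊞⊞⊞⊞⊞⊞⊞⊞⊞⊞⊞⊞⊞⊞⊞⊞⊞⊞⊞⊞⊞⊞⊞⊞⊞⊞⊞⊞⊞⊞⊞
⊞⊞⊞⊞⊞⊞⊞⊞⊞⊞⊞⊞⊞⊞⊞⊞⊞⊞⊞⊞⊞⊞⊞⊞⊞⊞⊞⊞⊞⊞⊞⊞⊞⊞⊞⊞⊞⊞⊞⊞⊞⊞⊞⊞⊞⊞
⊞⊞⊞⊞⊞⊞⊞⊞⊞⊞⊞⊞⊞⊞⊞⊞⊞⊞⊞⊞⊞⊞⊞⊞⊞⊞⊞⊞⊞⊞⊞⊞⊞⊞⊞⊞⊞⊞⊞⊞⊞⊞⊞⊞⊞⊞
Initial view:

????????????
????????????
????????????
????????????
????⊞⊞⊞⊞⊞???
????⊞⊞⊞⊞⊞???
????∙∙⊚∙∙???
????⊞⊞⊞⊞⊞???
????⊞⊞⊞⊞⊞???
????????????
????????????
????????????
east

????????????
????????????
????????????
????????????
???⊞⊞⊞⊞⊞⊞???
???⊞⊞⊞⊞⊞⊞???
???∙∙∙⊚∙∙???
???⊞⊞⊞⊞⊞⊞???
???⊞⊞⊞⊞⊞⊞???
????????????
????????????
????????????

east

????????????
????????????
????????????
????????????
??⊞⊞⊞⊞⊞⊞⊞???
??⊞⊞⊞⊞⊞⊞⊞???
??∙∙∙∙⊚∙∙???
??⊞⊞⊞⊞⊞⊞⊞???
??⊞⊞⊞⊞⊞⊞⊞???
????????????
????????????
????????????

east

????????????
????????????
????????????
????????????
?⊞⊞⊞⊞⊞⊞⊞∙???
?⊞⊞⊞⊞⊞⊞⊞∙???
?∙∙∙∙∙⊚∙⊕???
?⊞⊞⊞⊞⊞⊞⊞∙???
?⊞⊞⊞⊞⊞⊞⊞⊞???
????????????
????????????
????????????

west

????????????
????????????
????????????
????????????
??⊞⊞⊞⊞⊞⊞⊞∙??
??⊞⊞⊞⊞⊞⊞⊞∙??
??∙∙∙∙⊚∙∙⊕??
??⊞⊞⊞⊞⊞⊞⊞∙??
??⊞⊞⊞⊞⊞⊞⊞⊞??
????????????
????????????
????????????

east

????????????
????????????
????????????
????????????
?⊞⊞⊞⊞⊞⊞⊞∙???
?⊞⊞⊞⊞⊞⊞⊞∙???
?∙∙∙∙∙⊚∙⊕???
?⊞⊞⊞⊞⊞⊞⊞∙???
?⊞⊞⊞⊞⊞⊞⊞⊞???
????????????
????????????
????????????

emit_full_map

⊞⊞⊞⊞⊞⊞⊞∙
⊞⊞⊞⊞⊞⊞⊞∙
∙∙∙∙∙⊚∙⊕
⊞⊞⊞⊞⊞⊞⊞∙
⊞⊞⊞⊞⊞⊞⊞⊞

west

????????????
????????????
????????????
????????????
??⊞⊞⊞⊞⊞⊞⊞∙??
??⊞⊞⊞⊞⊞⊞⊞∙??
??∙∙∙∙⊚∙∙⊕??
??⊞⊞⊞⊞⊞⊞⊞∙??
??⊞⊞⊞⊞⊞⊞⊞⊞??
????????????
????????????
????????????


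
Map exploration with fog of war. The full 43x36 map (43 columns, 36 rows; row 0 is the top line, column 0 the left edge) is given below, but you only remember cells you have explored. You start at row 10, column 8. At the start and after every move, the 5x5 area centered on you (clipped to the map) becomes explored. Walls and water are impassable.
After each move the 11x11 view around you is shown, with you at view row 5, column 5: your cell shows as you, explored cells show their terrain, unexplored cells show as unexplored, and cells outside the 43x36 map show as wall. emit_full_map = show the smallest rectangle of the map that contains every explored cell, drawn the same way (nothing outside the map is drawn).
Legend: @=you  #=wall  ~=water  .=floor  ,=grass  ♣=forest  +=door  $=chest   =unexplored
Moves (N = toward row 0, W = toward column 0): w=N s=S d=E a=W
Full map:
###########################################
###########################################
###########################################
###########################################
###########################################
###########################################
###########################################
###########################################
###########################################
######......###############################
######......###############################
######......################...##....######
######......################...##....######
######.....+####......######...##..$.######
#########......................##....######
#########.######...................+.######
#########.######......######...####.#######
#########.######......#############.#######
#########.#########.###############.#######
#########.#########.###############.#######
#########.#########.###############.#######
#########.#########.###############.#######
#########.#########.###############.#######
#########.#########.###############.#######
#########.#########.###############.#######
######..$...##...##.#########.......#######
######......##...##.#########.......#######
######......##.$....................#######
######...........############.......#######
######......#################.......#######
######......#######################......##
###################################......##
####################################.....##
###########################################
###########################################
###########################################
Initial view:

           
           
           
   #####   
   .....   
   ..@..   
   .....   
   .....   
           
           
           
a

           
           
           
   ######  
   #.....  
   #.@...  
   #.....  
   #.....  
           
           
           

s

           
           
   ######  
   #.....  
   #.....  
   #.@...  
   #.....  
   #....   
           
           
           

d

           
           
  ######   
  #.....   
  #.....   
  #..@..   
  #.....   
  #.....   
           
           
           

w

           
           
           
  ######   
  #.....   
  #..@..   
  #.....   
  #.....   
  #.....   
           
           

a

           
           
           
   ######  
   #.....  
   #.@...  
   #.....  
   #.....  
   #.....  
           
           

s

           
           
   ######  
   #.....  
   #.....  
   #.@...  
   #.....  
   #.....  
           
           
           

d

           
           
  ######   
  #.....   
  #.....   
  #..@..   
  #.....   
  #.....   
           
           
           

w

           
           
           
  ######   
  #.....   
  #..@..   
  #.....   
  #.....   
  #.....   
           
           

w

           
           
           
   #####   
  ######   
  #..@..   
  #.....   
  #.....   
  #.....   
  #.....   
           

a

           
           
           
   ######  
   ######  
   #.@...  
   #.....  
   #.....  
   #.....  
   #.....  
           

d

           
           
           
  ######   
  ######   
  #..@..   
  #.....   
  #.....   
  #.....   
  #.....   
           

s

           
           
  ######   
  ######   
  #.....   
  #..@..   
  #.....   
  #.....   
  #.....   
           
           

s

           
  ######   
  ######   
  #.....   
  #.....   
  #..@..   
  #.....   
  #.....   
           
           
           

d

           
 ######    
 ######    
 #......   
 #......   
 #...@..   
 #......   
 #.....+   
           
           
           

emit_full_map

###### 
###### 
#......
#......
#...@..
#......
#.....+

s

 ######    
 ######    
 #......   
 #......   
 #......   
 #...@..   
 #.....+   
   ##...   
           
           
           

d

######     
######     
#......    
#......#   
#......#   
#....@.#   
#.....+#   
  ##....   
           
           
           

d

#####      
#####      
......     
......##   
......##   
.....@##   
.....+##   
 ##.....   
           
           
           

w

           
#####      
#####      
......##   
......##   
.....@##   
......##   
.....+##   
 ##.....   
           
           

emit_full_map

######   
######   
#......##
#......##
#.....@##
#......##
#.....+##
  ##.....

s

#####      
#####      
......##   
......##   
......##   
.....@##   
.....+##   
 ##.....   
           
           
           

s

#####      
......##   
......##   
......##   
......##   
.....@##   
 ##.....   
   .####   
           
           
           

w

#####      
#####      
......##   
......##   
......##   
.....@##   
.....+##   
 ##.....   
   .####   
           
           

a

######     
######     
#......##  
#......##  
#......##  
#....@.##  
#.....+##  
  ##.....  
    .####  
           
           

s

######     
#......##  
#......##  
#......##  
#......##  
#....@+##  
  ##.....  
   #.####  
           
           
           

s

#......##  
#......##  
#......##  
#......##  
#.....+##  
  ##.@...  
   #.####  
   #.###   
           
           
           

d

......##   
......##   
......##   
......##   
.....+##   
 ##..@..   
  #.####   
  #.####   
           
           
           

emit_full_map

######   
######   
#......##
#......##
#......##
#......##
#.....+##
  ##..@..
   #.####
   #.####


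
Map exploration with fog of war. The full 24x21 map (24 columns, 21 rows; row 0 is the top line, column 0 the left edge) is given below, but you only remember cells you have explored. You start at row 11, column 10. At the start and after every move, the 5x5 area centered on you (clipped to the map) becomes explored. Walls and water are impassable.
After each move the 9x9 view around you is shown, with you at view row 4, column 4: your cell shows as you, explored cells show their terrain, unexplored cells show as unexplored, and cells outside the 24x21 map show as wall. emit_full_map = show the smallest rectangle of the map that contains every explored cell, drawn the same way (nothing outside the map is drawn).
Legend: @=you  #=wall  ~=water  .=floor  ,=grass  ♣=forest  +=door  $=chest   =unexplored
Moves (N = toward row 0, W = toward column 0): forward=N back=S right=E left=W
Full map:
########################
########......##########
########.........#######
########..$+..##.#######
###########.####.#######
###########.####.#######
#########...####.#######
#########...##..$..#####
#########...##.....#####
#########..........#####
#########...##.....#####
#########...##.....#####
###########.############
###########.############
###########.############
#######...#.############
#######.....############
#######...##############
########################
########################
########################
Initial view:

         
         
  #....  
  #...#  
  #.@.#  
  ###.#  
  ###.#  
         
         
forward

         
         
  #...#  
  #....  
  #.@.#  
  #...#  
  ###.#  
  ###.#  
         

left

         
         
  ##...# 
  ##.... 
  ##@..# 
  ##...# 
  ####.# 
   ###.# 
         

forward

         
         
  ##...  
  ##...# 
  ##@... 
  ##...# 
  ##...# 
  ####.# 
   ###.# 

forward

         
         
  ##...  
  ##...  
  ##@..# 
  ##.... 
  ##...# 
  ##...# 
  ####.# 

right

         
         
 ##...#  
 ##...#  
 ##.@.#  
 ##....  
 ##...#  
 ##...#  
 ####.#  

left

         
         
  ##...# 
  ##...# 
  ##@..# 
  ##.... 
  ##...# 
  ##...# 
  ####.# 

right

         
         
 ##...#  
 ##...#  
 ##.@.#  
 ##....  
 ##...#  
 ##...#  
 ####.#  

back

         
 ##...#  
 ##...#  
 ##...#  
 ##.@..  
 ##...#  
 ##...#  
 ####.#  
  ###.#  

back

 ##...#  
 ##...#  
 ##...#  
 ##....  
 ##.@.#  
 ##...#  
 ####.#  
  ###.#  
         

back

 ##...#  
 ##...#  
 ##....  
 ##...#  
 ##.@.#  
 ####.#  
  ###.#  
         
         

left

  ##...# 
  ##...# 
  ##.... 
  ##...# 
  ##@..# 
  ####.# 
  ####.# 
         
         

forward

  ##...# 
  ##...# 
  ##...# 
  ##.... 
  ##@..# 
  ##...# 
  ####.# 
  ####.# 
         

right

 ##...#  
 ##...#  
 ##...#  
 ##....  
 ##.@.#  
 ##...#  
 ####.#  
 ####.#  
         

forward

         
 ##...#  
 ##...#  
 ##...#  
 ##.@..  
 ##...#  
 ##...#  
 ####.#  
 ####.#  

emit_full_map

##...#
##...#
##...#
##.@..
##...#
##...#
####.#
####.#

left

         
  ##...# 
  ##...# 
  ##...# 
  ##@... 
  ##...# 
  ##...# 
  ####.# 
  ####.# 

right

         
 ##...#  
 ##...#  
 ##...#  
 ##.@..  
 ##...#  
 ##...#  
 ####.#  
 ####.#  

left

         
  ##...# 
  ##...# 
  ##...# 
  ##@... 
  ##...# 
  ##...# 
  ####.# 
  ####.# 

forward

         
         
  ##...# 
  ##...# 
  ##@..# 
  ##.... 
  ##...# 
  ##...# 
  ####.# 

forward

         
         
  ####.  
  ##...# 
  ##@..# 
  ##...# 
  ##.... 
  ##...# 
  ##...# 

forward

         
         
  ####.  
  ####.  
  ##@..# 
  ##...# 
  ##...# 
  ##.... 
  ##...# 

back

         
  ####.  
  ####.  
  ##...# 
  ##@..# 
  ##...# 
  ##.... 
  ##...# 
  ##...# 

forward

         
         
  ####.  
  ####.  
  ##@..# 
  ##...# 
  ##...# 
  ##.... 
  ##...# 

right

         
         
 ####.#  
 ####.#  
 ##.@.#  
 ##...#  
 ##...#  
 ##....  
 ##...#  

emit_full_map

####.#
####.#
##.@.#
##...#
##...#
##....
##...#
##...#
####.#
####.#

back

         
 ####.#  
 ####.#  
 ##...#  
 ##.@.#  
 ##...#  
 ##....  
 ##...#  
 ##...#  

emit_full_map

####.#
####.#
##...#
##.@.#
##...#
##....
##...#
##...#
####.#
####.#


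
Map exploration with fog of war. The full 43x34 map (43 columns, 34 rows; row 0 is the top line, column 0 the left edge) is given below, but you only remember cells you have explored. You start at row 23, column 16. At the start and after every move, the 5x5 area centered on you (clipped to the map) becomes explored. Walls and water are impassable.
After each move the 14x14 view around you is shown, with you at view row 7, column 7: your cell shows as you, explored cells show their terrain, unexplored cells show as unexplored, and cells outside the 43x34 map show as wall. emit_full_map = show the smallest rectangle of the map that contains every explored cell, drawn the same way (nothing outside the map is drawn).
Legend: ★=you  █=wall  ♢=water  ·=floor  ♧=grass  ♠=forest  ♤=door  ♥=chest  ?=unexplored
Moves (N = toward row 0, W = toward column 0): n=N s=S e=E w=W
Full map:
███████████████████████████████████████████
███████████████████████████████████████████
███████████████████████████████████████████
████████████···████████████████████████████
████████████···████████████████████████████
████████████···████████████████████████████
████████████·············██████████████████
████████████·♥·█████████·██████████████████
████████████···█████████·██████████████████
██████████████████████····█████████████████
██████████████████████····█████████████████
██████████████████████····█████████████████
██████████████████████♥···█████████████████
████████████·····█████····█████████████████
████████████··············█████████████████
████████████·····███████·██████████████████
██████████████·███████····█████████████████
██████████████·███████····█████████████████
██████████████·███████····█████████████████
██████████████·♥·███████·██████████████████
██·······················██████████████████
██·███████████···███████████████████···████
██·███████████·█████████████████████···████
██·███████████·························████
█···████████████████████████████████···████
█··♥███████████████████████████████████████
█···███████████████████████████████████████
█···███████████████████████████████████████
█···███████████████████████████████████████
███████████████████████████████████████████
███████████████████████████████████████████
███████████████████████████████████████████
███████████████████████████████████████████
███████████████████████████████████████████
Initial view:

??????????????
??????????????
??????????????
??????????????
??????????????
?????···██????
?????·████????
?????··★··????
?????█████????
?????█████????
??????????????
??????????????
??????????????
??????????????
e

??????????????
??????????????
??????????????
??????????????
??????????????
????···███????
????·█████????
????···★··????
????██████????
????██████????
??????????????
??????????????
??????????????
??????????????

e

??????????????
??????????????
??????????????
??????????????
??????????????
???···████????
???·██████????
???····★··????
???███████????
???███████????
??????????????
??????????????
??????????????
??????????????

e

??????????????
??????????????
??????????????
??????????????
??????????????
??···█████????
??·███████????
??·····★··????
??████████????
??████████????
??????????????
??????????????
??????????????
??????????????

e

??????????????
??????????????
??????????????
??????????????
??????????????
?···██████????
?·████████????
?······★··????
?█████████????
?█████████????
??????????????
??????????????
??????????????
??????????????

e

??????????????
??????????????
??????????????
??????????????
??????????????
···███████????
·█████████????
·······★··????
██████████????
██████████????
??????????????
??????????????
??????????????
??????????????

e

??????????????
??????????????
??????????????
??????????????
??????????????
··████████????
██████████????
·······★··????
██████████????
██████████????
??????????????
??????????????
??????????????
??????????????

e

??????????????
??????????????
??????????????
??????????????
??????????????
·█████████????
██████████????
·······★··????
██████████????
██████████????
??????????????
??????????????
??????????????
??????????????

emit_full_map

···█████████
·███████████
·········★··
████████████
████████████

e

??????????????
??????????????
??????????????
??????????????
??????????????
██████████????
██████████????
·······★··????
██████████????
██████████????
??????????????
??????????????
??????????????
??????????????

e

??????????????
??????????????
??????????????
??????????????
??????????????
██████████????
██████████????
·······★··????
██████████????
██████████????
??????????????
??????????????
??????????????
??????????????

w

??????????????
??????????????
??????????????
??????????????
??????????????
███████████???
███████████???
·······★···???
███████████???
███████████???
??????????????
??????????????
??????????????
??????????????
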